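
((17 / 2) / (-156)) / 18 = -17 / 5616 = -0.00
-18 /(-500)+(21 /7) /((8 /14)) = 2643 /500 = 5.29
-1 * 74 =-74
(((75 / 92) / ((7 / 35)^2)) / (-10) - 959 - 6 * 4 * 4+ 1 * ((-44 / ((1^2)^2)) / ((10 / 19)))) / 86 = -1049387 / 79120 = -13.26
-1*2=-2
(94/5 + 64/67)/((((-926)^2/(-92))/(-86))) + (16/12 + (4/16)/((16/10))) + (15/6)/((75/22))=3316340845/1378821408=2.41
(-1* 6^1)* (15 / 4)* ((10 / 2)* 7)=-1575 / 2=-787.50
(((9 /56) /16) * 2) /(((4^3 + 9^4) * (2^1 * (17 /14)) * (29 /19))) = 171 /209032000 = 0.00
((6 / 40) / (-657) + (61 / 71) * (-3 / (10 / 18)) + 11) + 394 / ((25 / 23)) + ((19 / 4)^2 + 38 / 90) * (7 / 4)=30530543521 / 74635200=409.06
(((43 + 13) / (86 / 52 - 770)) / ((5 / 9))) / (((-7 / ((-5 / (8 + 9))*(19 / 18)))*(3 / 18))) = -3952 / 113203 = -0.03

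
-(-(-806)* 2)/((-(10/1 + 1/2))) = 3224/21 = 153.52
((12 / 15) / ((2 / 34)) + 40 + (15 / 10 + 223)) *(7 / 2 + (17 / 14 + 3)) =75087 / 35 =2145.34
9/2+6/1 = 21/2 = 10.50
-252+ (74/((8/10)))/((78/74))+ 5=-12421/78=-159.24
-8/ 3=-2.67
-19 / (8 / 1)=-19 / 8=-2.38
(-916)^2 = 839056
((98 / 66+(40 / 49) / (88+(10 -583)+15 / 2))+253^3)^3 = 4247024926115323283140.66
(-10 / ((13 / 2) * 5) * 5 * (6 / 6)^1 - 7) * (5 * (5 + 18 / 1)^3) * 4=-27010740 / 13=-2077749.23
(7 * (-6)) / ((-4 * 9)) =7 / 6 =1.17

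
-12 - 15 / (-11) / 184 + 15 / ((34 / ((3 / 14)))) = -11.90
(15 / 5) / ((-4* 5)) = -3 / 20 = -0.15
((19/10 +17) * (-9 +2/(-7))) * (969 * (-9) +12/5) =1530114.30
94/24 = 47/12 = 3.92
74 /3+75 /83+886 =226981 /249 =911.57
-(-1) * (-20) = -20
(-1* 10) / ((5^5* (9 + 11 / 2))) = -4 / 18125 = -0.00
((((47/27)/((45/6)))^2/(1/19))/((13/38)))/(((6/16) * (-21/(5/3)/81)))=-51036736/995085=-51.29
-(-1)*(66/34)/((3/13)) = 8.41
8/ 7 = 1.14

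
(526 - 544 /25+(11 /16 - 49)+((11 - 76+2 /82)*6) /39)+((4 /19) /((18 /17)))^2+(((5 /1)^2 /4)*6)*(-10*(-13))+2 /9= 33173281412663 /6234181200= 5321.19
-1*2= -2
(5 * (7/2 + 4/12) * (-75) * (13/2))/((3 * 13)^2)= -2875/468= -6.14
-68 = -68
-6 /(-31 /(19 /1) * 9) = 38 /93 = 0.41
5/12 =0.42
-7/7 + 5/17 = -12/17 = -0.71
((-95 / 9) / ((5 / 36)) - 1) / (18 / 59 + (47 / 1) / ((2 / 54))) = -4543 / 74889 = -0.06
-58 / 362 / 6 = -29 / 1086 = -0.03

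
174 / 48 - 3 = 5 / 8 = 0.62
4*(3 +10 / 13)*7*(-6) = -8232 / 13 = -633.23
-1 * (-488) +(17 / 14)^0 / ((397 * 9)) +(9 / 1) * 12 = 2129509 / 3573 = 596.00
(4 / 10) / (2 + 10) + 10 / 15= 7 / 10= 0.70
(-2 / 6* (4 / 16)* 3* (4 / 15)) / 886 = -1 / 13290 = -0.00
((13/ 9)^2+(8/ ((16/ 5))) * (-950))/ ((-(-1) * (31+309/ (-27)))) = -96103/ 792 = -121.34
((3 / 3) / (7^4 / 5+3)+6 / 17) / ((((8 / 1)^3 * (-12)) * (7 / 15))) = -10415 / 84115456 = -0.00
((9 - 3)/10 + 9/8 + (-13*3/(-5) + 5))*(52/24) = 7553/240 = 31.47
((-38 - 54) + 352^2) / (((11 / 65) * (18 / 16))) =64382240 / 99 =650325.66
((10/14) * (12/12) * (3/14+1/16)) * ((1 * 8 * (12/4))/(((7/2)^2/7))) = 2.71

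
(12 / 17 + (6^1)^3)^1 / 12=307 / 17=18.06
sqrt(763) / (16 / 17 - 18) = -17 *sqrt(763) / 290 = -1.62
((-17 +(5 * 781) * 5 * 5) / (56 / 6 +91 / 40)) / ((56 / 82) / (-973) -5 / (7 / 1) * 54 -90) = -8344019880 / 127587059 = -65.40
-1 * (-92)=92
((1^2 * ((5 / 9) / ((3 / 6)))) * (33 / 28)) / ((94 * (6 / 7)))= 0.02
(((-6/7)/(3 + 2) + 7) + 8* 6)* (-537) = -1030503/35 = -29442.94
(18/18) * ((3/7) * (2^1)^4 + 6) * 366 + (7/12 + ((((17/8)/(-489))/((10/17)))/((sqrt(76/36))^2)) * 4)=3060825679/650370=4706.28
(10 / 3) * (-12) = -40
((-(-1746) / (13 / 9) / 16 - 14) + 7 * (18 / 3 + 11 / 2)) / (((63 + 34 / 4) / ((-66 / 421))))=-44319 / 142298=-0.31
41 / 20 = 2.05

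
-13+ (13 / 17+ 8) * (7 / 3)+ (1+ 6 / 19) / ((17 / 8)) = 460 / 57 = 8.07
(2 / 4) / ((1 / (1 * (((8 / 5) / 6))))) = 2 / 15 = 0.13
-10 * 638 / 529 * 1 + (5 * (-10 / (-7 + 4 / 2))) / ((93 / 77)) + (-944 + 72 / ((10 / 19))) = -199489142 / 245985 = -810.98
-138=-138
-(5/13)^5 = -3125/371293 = -0.01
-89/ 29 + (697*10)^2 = 48580896.93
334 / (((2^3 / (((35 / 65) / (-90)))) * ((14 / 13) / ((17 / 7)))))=-0.56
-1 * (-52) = 52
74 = 74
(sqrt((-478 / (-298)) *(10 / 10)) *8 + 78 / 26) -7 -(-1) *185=8 *sqrt(35611) / 149 + 181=191.13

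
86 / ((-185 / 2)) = -172 / 185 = -0.93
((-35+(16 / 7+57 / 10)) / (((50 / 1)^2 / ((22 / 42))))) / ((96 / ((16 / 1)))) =-20801 / 22050000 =-0.00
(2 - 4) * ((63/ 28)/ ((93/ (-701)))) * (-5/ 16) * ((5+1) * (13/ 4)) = -206.70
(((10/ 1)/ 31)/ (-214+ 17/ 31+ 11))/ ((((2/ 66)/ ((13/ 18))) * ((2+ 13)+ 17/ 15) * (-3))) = 325/ 414216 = 0.00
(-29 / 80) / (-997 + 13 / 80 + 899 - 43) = 0.00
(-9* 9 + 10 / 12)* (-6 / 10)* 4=962 / 5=192.40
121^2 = 14641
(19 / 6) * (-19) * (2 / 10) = -361 / 30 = -12.03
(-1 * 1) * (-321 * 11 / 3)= 1177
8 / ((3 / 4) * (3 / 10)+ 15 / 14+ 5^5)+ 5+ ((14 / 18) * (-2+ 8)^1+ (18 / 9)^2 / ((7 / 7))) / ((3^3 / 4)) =6.29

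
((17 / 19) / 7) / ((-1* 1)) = -17 / 133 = -0.13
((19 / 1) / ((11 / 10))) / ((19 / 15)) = 150 / 11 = 13.64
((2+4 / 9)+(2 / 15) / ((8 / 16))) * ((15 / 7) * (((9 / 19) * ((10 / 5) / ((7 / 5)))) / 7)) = 3660 / 6517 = 0.56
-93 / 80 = -1.16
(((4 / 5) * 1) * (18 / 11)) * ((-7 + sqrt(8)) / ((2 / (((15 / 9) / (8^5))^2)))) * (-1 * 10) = 175 / 1476395008-25 * sqrt(2) / 738197504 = 0.00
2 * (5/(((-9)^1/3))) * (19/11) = -190/33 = -5.76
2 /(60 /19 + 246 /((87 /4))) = 551 /3986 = 0.14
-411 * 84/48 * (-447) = 1286019/4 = 321504.75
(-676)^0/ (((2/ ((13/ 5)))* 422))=13/ 4220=0.00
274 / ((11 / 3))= 822 / 11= 74.73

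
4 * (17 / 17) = 4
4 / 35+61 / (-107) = -1707 / 3745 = -0.46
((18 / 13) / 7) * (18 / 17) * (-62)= -20088 / 1547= -12.99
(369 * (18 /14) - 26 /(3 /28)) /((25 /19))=92473 /525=176.14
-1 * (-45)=45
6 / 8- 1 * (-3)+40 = 175 / 4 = 43.75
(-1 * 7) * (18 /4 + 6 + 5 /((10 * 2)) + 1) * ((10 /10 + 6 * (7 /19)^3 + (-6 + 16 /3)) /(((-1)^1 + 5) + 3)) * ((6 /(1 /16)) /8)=-612551 /6859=-89.31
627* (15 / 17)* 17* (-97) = -912285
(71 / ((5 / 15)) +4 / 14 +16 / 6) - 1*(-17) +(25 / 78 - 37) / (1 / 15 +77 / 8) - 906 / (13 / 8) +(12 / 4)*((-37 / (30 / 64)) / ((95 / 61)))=-72453301376 / 150812025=-480.42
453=453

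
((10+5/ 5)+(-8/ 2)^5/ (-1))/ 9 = 115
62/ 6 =31/ 3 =10.33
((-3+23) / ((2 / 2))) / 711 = 20 / 711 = 0.03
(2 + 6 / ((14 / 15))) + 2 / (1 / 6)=143 / 7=20.43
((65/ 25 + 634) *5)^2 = 10131489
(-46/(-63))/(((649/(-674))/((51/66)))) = -263534/449757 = -0.59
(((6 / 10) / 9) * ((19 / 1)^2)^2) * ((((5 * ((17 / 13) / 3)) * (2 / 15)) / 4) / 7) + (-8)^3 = -10364383 / 24570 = -421.83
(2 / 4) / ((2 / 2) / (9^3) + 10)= 729 / 14582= 0.05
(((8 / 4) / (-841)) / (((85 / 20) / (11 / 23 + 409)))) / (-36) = 1108 / 174087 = 0.01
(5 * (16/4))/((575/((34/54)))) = 0.02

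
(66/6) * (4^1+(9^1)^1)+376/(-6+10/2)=-233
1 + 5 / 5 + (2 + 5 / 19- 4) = 5 / 19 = 0.26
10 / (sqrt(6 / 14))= 10* sqrt(21) / 3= 15.28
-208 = -208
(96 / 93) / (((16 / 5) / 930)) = 300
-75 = -75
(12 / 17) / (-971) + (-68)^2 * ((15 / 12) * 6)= 572462748 / 16507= 34680.00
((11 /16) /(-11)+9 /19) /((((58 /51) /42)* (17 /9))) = 70875 /8816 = 8.04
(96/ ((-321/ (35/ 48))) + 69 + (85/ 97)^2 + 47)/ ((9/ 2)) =704028238/ 27182601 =25.90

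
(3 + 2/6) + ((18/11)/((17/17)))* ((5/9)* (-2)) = 50/33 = 1.52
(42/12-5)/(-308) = 3/616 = 0.00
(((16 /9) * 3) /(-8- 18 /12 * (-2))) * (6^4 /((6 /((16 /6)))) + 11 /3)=-27824 /45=-618.31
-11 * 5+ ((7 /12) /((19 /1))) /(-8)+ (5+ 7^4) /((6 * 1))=631097 /1824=346.00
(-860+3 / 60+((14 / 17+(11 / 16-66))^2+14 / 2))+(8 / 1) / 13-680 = 12630698393 / 4808960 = 2626.49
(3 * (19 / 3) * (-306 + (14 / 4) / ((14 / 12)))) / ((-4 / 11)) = 63327 / 4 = 15831.75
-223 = -223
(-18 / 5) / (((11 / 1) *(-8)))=9 / 220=0.04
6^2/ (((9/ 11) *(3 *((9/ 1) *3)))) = 44/ 81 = 0.54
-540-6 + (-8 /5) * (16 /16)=-2738 /5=-547.60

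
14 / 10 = 7 / 5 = 1.40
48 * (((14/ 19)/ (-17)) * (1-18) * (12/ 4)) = 2016/ 19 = 106.11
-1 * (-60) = 60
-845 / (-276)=845 / 276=3.06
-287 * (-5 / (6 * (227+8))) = 287 / 282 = 1.02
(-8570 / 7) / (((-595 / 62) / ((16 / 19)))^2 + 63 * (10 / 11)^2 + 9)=-6.41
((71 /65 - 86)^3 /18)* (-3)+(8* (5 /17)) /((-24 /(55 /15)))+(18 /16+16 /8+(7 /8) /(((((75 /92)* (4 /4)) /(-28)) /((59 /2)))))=33996379484021 /336141000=101137.26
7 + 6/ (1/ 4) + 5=36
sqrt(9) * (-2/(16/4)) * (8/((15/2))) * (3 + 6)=-72/5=-14.40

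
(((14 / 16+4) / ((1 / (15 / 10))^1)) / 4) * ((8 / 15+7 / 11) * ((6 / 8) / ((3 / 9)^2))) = 203229 / 14080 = 14.43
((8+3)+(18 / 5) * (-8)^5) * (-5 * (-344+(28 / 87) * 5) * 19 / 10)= -166896370234 / 435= -383669816.63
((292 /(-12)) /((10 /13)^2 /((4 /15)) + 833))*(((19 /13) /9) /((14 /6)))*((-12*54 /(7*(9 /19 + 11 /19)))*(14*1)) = 3083301 /1235080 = 2.50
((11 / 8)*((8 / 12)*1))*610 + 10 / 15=3359 / 6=559.83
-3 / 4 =-0.75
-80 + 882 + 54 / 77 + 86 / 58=1795743 / 2233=804.18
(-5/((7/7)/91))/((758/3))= -1365/758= -1.80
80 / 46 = 40 / 23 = 1.74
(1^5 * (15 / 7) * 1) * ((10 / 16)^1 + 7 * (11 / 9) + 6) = 5465 / 168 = 32.53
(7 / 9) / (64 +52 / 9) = 7 / 628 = 0.01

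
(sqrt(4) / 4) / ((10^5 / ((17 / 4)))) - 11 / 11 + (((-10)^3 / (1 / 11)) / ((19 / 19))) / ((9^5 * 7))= -339467373169 / 330674400000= -1.03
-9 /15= -0.60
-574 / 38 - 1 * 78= -1769 / 19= -93.11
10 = 10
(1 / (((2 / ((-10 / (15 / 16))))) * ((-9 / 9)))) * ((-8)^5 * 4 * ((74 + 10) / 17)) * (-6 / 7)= 50331648 / 17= 2960685.18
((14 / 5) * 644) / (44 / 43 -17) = -387688 / 3435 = -112.86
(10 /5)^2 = 4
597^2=356409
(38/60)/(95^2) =1/14250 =0.00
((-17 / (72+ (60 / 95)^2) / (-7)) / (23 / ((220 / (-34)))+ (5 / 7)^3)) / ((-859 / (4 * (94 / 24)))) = 70667555 / 368488435788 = 0.00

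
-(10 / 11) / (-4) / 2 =5 / 44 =0.11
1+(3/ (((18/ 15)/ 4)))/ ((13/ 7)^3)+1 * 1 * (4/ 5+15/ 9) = 165694/ 32955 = 5.03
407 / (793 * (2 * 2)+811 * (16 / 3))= 1221 / 22492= 0.05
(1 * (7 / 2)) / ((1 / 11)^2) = 847 / 2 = 423.50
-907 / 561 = -1.62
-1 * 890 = -890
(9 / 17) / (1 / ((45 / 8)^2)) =18225 / 1088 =16.75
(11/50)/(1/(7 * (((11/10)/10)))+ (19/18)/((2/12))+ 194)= 2541/2328850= 0.00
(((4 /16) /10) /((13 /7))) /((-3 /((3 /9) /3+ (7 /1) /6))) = -0.01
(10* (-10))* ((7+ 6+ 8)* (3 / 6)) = -1050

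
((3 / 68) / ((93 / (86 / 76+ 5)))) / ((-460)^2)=233 / 16950006400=0.00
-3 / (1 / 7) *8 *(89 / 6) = -2492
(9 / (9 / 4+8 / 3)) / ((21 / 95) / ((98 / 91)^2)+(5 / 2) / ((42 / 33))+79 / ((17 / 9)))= 305235 / 7333346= 0.04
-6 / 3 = -2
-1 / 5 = -0.20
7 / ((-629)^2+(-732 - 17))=7 / 394892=0.00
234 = 234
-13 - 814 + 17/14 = -825.79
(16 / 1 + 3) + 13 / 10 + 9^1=293 / 10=29.30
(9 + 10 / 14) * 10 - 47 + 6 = 393 / 7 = 56.14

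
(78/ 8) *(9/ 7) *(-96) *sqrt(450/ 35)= -25272 *sqrt(70)/ 49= -4315.12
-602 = -602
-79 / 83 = -0.95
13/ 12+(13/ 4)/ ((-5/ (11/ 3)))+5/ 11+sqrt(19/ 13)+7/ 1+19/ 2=16.86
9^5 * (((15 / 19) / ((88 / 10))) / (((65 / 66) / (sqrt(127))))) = 60617.77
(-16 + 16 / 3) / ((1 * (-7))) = 32 / 21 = 1.52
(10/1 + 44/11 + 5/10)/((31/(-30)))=-435/31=-14.03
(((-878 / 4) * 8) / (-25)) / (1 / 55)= 19316 / 5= 3863.20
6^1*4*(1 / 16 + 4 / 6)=35 / 2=17.50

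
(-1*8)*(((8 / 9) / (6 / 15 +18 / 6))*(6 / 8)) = -80 / 51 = -1.57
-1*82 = -82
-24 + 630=606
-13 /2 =-6.50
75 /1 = 75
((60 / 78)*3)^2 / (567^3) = 100 / 3422893383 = 0.00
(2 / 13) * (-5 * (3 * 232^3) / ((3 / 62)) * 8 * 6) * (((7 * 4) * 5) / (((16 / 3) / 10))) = -97549756416000 / 13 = -7503827416615.38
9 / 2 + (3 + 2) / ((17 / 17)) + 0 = 19 / 2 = 9.50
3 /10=0.30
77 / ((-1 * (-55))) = 7 / 5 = 1.40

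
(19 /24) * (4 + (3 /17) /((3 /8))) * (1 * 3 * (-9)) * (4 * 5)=-32490 /17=-1911.18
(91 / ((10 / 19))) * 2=1729 / 5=345.80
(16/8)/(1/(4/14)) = 4/7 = 0.57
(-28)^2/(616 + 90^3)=49/45601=0.00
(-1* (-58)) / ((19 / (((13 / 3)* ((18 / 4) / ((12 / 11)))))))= 4147 / 76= 54.57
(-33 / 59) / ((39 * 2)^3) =-11 / 9332856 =-0.00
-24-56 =-80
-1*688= -688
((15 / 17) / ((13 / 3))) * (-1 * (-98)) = 4410 / 221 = 19.95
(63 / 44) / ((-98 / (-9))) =0.13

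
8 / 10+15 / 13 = 127 / 65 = 1.95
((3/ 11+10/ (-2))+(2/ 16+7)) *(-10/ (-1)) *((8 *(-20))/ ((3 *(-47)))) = 42200/ 1551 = 27.21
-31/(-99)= 31/99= 0.31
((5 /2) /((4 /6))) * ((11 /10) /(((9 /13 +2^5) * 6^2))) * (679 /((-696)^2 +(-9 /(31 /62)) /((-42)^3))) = 33304271 /6779111273800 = 0.00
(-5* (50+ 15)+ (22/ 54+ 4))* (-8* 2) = 138496/ 27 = 5129.48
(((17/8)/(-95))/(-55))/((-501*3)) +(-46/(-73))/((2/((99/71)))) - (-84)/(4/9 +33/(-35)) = -8593552939784827/51122975567400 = -168.10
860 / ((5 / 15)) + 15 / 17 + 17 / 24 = 1053289 / 408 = 2581.59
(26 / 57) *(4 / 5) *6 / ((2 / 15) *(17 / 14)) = 4368 / 323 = 13.52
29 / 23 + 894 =20591 / 23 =895.26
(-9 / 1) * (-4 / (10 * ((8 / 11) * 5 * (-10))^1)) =-99 / 1000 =-0.10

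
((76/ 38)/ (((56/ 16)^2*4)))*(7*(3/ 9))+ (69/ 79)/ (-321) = 16423/ 177513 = 0.09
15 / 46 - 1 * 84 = -3849 / 46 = -83.67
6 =6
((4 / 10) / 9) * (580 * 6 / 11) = 464 / 33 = 14.06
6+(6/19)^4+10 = 2086432/130321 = 16.01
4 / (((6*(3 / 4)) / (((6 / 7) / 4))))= 4 / 21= 0.19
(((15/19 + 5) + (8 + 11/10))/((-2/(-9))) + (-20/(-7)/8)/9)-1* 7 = 1437413/23940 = 60.04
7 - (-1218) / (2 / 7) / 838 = 10129 / 838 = 12.09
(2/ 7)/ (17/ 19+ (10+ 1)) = 19/ 791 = 0.02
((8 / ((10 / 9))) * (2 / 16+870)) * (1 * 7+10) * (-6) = -3195099 / 5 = -639019.80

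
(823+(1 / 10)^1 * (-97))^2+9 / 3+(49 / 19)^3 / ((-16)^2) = 29036504608489 / 43897600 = 661459.96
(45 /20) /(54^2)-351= -454895 /1296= -351.00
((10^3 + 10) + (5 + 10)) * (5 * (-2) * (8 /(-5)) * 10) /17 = 164000 /17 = 9647.06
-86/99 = -0.87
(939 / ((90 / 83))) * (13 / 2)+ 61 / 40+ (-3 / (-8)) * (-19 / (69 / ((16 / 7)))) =108772997 / 19320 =5630.07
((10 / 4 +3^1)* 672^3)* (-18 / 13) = -30042980352 / 13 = -2310998488.62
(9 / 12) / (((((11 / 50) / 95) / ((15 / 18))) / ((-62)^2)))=1037443.18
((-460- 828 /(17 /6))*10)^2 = 16353294400 /289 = 56585793.77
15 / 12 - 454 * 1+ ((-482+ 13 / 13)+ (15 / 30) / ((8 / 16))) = -3731 / 4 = -932.75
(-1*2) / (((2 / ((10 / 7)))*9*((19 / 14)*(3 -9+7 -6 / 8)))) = -80 / 171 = -0.47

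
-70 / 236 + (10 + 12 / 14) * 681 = 6106963 / 826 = 7393.42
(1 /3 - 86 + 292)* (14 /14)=619 /3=206.33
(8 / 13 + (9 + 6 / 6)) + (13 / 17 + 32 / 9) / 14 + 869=24502363 / 27846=879.92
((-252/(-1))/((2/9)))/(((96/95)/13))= 233415/16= 14588.44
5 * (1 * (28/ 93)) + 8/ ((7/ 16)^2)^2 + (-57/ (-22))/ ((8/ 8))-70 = 748944809/ 4912446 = 152.46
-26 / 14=-13 / 7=-1.86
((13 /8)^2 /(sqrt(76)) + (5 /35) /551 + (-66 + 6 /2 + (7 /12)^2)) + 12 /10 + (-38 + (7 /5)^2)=-1353799543 /13885200 + 169 * sqrt(19) /2432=-97.20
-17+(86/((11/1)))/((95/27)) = -15443/1045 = -14.78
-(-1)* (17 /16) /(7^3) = 17 /5488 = 0.00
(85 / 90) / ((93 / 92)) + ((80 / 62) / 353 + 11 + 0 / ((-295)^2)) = 3527197 / 295461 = 11.94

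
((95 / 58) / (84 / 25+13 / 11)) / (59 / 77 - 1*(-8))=80465 / 1955934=0.04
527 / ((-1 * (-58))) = 527 / 58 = 9.09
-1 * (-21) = 21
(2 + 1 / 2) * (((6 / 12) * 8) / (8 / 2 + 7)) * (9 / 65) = 18 / 143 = 0.13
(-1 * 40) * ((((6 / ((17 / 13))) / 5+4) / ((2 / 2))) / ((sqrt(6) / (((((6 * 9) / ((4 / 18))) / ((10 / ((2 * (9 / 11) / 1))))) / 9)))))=-12312 * sqrt(6) / 85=-354.80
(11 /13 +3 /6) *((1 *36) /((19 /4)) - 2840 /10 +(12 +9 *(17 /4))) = -601615 /1976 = -304.46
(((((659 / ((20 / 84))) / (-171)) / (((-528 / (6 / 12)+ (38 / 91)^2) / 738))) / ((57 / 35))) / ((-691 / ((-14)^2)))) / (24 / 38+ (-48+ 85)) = -82647716606 / 1578371859185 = -0.05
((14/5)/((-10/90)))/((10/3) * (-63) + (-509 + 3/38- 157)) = 228/7925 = 0.03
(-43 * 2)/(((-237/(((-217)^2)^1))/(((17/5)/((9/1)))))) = 68844118/10665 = 6455.14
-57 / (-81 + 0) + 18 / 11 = 695 / 297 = 2.34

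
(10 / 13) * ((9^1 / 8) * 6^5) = 6729.23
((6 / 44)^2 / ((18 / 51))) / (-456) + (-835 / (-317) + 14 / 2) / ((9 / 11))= 1647612761 / 139926336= 11.77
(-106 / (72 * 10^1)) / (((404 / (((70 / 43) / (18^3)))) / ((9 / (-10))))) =371 / 4052540160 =0.00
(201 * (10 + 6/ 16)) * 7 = 116781/ 8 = 14597.62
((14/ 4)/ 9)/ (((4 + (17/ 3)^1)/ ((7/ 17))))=49/ 2958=0.02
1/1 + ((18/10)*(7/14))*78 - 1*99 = -139/5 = -27.80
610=610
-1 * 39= -39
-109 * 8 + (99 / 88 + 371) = -3999 / 8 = -499.88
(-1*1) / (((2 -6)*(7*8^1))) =0.00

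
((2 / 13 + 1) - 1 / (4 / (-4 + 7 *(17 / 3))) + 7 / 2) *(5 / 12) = -3325 / 1872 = -1.78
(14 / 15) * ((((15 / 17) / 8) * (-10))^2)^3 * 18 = 747509765625 / 24716870656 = 30.24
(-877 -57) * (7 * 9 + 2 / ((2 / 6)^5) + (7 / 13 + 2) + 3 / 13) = -6699582 / 13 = -515352.46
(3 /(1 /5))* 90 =1350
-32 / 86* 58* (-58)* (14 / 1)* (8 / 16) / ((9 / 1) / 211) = 79498048 / 387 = 205421.31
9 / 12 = 3 / 4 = 0.75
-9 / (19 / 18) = -162 / 19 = -8.53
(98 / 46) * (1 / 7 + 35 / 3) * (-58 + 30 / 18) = -1417.31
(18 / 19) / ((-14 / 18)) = -162 / 133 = -1.22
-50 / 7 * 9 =-450 / 7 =-64.29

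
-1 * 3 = -3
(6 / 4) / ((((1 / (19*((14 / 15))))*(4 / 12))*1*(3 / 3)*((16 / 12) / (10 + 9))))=22743 / 20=1137.15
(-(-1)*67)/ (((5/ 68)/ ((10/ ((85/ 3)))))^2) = 38592/ 25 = 1543.68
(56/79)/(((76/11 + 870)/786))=34584/54431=0.64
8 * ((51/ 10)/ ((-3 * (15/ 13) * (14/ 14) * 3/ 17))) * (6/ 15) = -30056/ 1125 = -26.72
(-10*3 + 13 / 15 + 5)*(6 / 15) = -724 / 75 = -9.65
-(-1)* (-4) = -4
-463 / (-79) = 5.86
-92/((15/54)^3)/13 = -536544/1625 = -330.18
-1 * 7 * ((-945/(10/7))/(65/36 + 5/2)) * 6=1000188/155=6452.83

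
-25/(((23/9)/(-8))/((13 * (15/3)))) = 117000/23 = 5086.96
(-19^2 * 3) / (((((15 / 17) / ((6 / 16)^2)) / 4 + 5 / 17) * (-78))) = 969 / 130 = 7.45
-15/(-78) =5/26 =0.19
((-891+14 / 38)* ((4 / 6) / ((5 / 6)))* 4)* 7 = -1895264 / 95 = -19950.15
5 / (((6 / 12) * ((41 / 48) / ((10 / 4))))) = 1200 / 41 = 29.27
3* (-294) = -882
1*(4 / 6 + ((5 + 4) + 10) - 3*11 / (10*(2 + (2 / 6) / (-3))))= 9139 / 510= 17.92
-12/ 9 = -4/ 3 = -1.33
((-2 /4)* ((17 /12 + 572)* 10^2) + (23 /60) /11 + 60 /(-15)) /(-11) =18925367 /7260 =2606.80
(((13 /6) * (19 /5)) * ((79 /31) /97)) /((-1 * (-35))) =19513 /3157350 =0.01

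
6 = 6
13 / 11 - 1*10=-97 / 11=-8.82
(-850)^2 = 722500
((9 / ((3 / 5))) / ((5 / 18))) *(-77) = -4158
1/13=0.08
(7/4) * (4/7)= 1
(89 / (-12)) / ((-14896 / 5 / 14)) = 445 / 12768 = 0.03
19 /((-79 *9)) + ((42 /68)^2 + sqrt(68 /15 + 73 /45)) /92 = -1707137 /75616272 + sqrt(1385) /1380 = 0.00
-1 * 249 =-249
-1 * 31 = -31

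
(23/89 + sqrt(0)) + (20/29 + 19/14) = 83297/36134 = 2.31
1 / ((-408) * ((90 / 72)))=-1 / 510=-0.00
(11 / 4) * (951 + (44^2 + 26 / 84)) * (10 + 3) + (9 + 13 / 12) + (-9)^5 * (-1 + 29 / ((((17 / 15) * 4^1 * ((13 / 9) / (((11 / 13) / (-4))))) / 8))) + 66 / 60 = 1459674164407 / 2413320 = 604840.70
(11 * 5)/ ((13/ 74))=4070/ 13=313.08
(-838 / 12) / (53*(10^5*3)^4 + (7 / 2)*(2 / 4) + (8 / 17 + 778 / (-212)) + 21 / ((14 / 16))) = -755038 / 4641591600000000000000243819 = -0.00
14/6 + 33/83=680/249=2.73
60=60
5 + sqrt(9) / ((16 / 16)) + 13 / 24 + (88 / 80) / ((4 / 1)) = 529 / 60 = 8.82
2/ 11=0.18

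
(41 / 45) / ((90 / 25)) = 41 / 162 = 0.25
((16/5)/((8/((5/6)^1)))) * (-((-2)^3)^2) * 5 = -320/3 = -106.67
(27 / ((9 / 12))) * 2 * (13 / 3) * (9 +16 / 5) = 19032 / 5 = 3806.40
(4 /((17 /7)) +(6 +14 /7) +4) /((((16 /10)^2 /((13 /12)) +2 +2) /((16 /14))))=150800 /61523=2.45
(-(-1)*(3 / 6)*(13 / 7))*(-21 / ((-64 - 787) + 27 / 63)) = 21 / 916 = 0.02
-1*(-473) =473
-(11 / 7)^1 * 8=-88 / 7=-12.57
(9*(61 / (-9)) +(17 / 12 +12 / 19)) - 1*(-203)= 32843 / 228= 144.05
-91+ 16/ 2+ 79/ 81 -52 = -10856/ 81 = -134.02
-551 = -551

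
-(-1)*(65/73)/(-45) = -0.02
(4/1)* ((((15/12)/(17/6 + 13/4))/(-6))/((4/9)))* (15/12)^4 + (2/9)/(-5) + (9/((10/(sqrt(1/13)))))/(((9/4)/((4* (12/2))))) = -1340377/1681920 + 48* sqrt(13)/65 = 1.87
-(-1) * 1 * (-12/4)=-3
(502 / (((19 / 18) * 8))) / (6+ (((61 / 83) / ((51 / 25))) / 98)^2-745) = -0.08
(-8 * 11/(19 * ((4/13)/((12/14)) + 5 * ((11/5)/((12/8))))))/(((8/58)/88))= -182468/475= -384.14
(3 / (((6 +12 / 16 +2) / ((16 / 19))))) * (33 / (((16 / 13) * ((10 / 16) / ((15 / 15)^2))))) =41184 / 3325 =12.39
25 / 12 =2.08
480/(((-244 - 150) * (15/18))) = -288/197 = -1.46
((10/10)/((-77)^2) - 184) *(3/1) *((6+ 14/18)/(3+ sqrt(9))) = -623.55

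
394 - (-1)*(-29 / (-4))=1605 / 4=401.25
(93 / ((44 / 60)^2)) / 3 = 6975 / 121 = 57.64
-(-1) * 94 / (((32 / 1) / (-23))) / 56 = -1081 / 896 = -1.21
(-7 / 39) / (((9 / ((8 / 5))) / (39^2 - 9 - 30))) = -2128 / 45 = -47.29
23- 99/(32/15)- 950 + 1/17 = -529501/544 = -973.35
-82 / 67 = -1.22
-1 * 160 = -160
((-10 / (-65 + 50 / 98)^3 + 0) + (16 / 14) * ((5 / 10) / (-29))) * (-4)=12597915653 / 160139067200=0.08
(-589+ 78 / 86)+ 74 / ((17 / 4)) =-570.68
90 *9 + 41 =851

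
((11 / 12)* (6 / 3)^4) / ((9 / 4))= 176 / 27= 6.52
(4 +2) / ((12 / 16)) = 8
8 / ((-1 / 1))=-8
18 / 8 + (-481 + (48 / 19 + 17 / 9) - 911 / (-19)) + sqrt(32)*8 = -291649 / 684 + 32*sqrt(2) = -381.13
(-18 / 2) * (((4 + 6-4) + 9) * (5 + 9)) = -1890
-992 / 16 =-62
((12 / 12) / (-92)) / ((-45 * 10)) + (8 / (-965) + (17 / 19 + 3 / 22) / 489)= -0.01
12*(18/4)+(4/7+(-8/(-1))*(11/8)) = 459/7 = 65.57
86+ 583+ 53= 722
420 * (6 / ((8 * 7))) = 45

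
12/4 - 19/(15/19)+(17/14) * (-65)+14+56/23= -403597/4830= -83.56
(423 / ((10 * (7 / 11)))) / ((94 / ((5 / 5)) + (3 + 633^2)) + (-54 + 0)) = 4653 / 28051240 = 0.00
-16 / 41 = -0.39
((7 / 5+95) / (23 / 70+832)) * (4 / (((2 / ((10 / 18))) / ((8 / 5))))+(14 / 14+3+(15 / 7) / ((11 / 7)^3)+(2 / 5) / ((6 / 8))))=2773961092 / 3489662385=0.79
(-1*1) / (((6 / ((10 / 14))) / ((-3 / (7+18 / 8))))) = 10 / 259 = 0.04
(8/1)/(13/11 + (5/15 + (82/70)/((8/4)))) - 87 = -83.19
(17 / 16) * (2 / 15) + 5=617 / 120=5.14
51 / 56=0.91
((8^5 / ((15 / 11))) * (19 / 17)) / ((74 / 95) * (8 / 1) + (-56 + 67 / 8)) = -648.82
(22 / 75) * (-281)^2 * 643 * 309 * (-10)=-230098355036 / 5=-46019671007.20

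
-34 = -34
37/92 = 0.40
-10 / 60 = -1 / 6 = -0.17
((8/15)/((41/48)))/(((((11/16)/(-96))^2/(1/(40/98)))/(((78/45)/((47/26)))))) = 833592754176/29145875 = 28600.71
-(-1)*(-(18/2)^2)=-81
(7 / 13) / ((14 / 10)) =5 / 13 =0.38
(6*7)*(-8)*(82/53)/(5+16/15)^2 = -885600/62699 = -14.12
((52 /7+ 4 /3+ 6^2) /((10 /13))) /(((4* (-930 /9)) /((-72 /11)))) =10998 /11935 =0.92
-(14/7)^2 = -4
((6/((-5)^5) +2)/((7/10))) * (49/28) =3122/625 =5.00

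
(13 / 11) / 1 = 13 / 11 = 1.18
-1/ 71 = -0.01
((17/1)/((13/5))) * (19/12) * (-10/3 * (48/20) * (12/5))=-2584/13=-198.77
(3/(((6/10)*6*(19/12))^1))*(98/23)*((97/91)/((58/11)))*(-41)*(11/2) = -16842595/164749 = -102.23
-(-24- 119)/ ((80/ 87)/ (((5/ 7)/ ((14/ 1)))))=7.93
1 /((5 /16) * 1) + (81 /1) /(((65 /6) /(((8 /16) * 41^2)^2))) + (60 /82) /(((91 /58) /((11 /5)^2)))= 197071601509 /37310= 5282004.86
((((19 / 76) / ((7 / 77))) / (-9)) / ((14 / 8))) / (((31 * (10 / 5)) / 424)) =-2332 / 1953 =-1.19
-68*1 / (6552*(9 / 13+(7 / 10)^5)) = -850000 / 70464933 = -0.01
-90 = -90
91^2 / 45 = 8281 / 45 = 184.02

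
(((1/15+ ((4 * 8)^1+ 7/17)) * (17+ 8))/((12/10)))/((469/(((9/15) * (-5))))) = -103525/23919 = -4.33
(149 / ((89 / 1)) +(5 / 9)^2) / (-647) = -14294 / 4664223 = -0.00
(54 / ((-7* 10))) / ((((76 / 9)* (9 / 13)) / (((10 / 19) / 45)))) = -39 / 25270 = -0.00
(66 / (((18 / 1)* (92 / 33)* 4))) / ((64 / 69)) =363 / 1024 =0.35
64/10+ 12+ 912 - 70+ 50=4552/5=910.40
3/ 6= 1/ 2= 0.50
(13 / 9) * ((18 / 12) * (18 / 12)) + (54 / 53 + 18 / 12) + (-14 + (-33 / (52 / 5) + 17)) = 7711 / 1378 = 5.60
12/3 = 4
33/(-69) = -11/23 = -0.48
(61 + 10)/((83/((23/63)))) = 1633/5229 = 0.31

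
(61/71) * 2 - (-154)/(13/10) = 110926/923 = 120.18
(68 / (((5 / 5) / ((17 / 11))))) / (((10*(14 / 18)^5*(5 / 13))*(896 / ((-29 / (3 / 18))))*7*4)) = -19300697091 / 28988713600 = -0.67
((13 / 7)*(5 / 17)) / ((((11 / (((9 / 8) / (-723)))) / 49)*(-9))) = 0.00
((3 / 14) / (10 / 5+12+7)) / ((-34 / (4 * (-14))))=2 / 119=0.02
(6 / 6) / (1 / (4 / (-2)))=-2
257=257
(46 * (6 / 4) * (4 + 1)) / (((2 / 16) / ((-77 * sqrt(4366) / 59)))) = -212520 * sqrt(4366) / 59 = -238006.96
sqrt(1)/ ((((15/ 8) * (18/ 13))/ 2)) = 104/ 135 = 0.77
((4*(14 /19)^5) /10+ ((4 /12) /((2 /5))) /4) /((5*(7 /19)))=87718027 /547348200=0.16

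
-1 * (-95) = 95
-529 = -529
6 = 6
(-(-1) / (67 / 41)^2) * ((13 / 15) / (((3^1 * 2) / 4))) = 43706 / 202005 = 0.22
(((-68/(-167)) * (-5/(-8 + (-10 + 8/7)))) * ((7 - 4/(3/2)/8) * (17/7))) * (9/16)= 21675/19706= 1.10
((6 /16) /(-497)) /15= -1 /19880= -0.00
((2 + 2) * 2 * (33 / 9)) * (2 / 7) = 176 / 21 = 8.38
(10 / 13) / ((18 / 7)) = 35 / 117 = 0.30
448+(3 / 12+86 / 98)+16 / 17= 1499629 / 3332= 450.07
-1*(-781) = 781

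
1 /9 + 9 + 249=2323 /9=258.11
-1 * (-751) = 751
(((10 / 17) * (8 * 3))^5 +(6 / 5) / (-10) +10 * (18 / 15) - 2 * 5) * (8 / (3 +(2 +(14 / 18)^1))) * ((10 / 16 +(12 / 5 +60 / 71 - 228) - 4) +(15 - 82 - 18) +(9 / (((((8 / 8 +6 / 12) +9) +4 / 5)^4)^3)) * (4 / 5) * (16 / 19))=-1009333466444863355127274099939326061494301137 / 4151144800208751302226134270243466500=-243145810.38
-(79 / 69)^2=-1.31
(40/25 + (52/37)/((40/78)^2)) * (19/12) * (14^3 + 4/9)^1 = 120577249/3996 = 30174.49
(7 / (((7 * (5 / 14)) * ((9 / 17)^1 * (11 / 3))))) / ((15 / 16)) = 3808 / 2475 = 1.54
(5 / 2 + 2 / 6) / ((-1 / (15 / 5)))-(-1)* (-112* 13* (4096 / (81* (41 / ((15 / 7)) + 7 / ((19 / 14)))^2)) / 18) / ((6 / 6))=-17117119519 / 1109189214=-15.43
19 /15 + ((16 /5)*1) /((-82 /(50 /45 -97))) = 9241 /1845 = 5.01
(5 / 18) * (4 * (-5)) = -50 / 9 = -5.56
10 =10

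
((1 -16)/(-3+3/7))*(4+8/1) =70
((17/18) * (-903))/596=-5117/3576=-1.43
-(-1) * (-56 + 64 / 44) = -600 / 11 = -54.55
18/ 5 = 3.60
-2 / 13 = -0.15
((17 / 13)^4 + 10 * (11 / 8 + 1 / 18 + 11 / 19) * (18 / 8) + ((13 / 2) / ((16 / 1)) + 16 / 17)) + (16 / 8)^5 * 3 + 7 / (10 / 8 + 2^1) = 43584107225 / 295206496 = 147.64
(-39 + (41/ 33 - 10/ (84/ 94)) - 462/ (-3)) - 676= -43963/ 77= -570.95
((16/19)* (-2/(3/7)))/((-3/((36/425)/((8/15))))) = 336/1615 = 0.21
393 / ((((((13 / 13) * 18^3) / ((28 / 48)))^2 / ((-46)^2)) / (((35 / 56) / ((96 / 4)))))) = 16978255 / 78364164096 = 0.00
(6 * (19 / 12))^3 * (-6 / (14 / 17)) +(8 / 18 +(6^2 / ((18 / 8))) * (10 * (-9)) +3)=-3872305 / 504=-7683.14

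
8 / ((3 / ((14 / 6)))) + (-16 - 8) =-160 / 9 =-17.78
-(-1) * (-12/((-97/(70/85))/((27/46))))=2268/37927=0.06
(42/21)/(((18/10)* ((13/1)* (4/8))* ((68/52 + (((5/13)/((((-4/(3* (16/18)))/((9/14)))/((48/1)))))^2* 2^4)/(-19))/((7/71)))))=-1694420/5168646711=-0.00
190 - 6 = 184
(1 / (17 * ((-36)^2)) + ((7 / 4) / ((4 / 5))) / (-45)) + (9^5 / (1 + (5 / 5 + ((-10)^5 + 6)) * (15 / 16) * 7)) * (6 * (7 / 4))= -114898373927 / 115659726984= -0.99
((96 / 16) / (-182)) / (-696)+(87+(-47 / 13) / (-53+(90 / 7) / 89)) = 60529728449 / 695197048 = 87.07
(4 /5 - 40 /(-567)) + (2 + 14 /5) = 16076 /2835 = 5.67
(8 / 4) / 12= 1 / 6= 0.17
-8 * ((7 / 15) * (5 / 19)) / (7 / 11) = -88 / 57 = -1.54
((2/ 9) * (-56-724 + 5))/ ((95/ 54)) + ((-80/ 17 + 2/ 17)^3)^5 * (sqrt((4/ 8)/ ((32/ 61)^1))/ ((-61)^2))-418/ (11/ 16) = -3008354789667381091338645504 * sqrt(61)/ 10651076174668024565753-13412/ 19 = -2206680.36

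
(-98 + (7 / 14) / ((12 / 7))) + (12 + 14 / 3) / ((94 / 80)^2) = -4540105 / 53016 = -85.64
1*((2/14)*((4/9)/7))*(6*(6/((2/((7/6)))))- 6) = 20/147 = 0.14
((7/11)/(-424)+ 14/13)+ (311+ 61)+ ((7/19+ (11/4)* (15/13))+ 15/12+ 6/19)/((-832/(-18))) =44710968765/119808832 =373.19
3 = 3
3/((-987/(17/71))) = -17/23359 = -0.00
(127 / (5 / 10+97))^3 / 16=2048383 / 14829750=0.14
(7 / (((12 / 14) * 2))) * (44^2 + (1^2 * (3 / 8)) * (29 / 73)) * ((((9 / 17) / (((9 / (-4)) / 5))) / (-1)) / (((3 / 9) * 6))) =277024195 / 59568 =4650.55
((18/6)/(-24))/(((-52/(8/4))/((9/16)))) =9/3328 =0.00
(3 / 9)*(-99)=-33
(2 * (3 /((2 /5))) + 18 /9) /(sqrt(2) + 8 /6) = -102 + 153 * sqrt(2) /2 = 6.19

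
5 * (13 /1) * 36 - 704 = 1636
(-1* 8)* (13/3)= -104/3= -34.67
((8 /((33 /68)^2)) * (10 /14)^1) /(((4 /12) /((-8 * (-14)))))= 8152.51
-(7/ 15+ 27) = -27.47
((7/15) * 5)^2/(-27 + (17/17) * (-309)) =-7/432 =-0.02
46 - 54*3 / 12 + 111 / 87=1959 / 58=33.78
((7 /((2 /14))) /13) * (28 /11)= 1372 /143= 9.59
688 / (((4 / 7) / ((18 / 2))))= 10836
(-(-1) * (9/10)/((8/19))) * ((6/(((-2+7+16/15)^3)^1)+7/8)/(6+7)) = 929726487/6269710720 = 0.15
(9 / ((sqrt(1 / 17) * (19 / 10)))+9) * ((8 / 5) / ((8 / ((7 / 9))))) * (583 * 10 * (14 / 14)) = 8162+81620 * sqrt(17) / 19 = 25873.99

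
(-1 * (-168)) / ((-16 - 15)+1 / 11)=-462 / 85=-5.44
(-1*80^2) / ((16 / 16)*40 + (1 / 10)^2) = -640000 / 4001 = -159.96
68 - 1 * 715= -647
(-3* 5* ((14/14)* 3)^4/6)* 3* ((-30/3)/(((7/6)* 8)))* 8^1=36450/7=5207.14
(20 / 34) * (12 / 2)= 60 / 17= 3.53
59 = 59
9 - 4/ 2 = 7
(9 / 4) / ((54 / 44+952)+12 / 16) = 99 / 41975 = 0.00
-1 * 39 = -39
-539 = -539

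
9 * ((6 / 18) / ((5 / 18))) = 54 / 5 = 10.80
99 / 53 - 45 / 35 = 0.58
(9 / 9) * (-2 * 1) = -2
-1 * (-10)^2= -100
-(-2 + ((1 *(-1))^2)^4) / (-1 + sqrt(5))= 1 / 4 + sqrt(5) / 4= 0.81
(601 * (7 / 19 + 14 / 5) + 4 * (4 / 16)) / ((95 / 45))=1628964 / 1805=902.47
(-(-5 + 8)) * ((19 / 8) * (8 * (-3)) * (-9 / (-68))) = 1539 / 68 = 22.63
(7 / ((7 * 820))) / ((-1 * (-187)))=1 / 153340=0.00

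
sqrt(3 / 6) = sqrt(2) / 2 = 0.71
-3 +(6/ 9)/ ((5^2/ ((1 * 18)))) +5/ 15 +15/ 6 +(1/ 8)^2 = 1579/ 4800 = 0.33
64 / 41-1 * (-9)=433 / 41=10.56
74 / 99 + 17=1757 / 99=17.75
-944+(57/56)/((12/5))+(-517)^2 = 266345.42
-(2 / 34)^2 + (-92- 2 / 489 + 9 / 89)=-91.91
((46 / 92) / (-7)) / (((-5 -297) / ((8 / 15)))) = 2 / 15855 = 0.00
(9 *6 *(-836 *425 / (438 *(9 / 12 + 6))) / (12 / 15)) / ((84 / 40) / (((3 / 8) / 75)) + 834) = -4250 / 657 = -6.47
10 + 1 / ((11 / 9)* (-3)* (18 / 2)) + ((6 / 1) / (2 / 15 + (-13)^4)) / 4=2329751 / 233682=9.97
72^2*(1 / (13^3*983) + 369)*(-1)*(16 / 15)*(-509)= 2242959543595008 / 2159651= 1038575002.90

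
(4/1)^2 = 16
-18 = -18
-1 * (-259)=259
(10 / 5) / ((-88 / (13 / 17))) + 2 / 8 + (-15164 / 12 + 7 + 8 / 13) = -18317371 / 14586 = -1255.82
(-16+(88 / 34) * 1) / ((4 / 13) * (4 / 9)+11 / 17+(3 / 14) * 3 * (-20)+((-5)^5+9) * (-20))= -186732 / 867513263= -0.00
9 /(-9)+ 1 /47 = -46 /47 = -0.98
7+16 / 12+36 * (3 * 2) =673 / 3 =224.33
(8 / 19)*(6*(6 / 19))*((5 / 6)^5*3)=0.96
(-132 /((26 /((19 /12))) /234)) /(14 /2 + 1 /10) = -18810 /71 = -264.93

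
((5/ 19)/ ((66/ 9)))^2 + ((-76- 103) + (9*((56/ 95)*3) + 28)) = -118011143/ 873620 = -135.08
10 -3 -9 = -2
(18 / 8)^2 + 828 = 13329 / 16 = 833.06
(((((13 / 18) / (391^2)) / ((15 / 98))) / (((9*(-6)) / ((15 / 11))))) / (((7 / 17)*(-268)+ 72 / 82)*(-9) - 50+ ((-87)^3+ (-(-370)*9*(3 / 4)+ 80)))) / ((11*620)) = 3731 / 21383927823714142500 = 0.00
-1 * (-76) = 76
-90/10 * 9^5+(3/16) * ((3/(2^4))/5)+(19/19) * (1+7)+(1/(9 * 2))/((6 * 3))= -55098972391/103680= -531432.99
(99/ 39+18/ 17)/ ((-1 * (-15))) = 53/ 221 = 0.24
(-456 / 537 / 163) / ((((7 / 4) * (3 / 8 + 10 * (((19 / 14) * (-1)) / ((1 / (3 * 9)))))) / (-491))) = -0.00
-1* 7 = -7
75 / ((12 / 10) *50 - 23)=75 / 37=2.03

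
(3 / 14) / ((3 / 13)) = 13 / 14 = 0.93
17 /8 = 2.12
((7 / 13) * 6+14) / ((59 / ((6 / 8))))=168 / 767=0.22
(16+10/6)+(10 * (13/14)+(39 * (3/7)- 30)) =41/3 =13.67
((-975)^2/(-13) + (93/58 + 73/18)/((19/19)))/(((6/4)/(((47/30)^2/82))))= -10539220733/7223175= -1459.08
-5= -5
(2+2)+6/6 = 5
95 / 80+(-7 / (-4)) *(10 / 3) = 337 / 48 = 7.02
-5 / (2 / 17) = -85 / 2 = -42.50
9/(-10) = -9/10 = -0.90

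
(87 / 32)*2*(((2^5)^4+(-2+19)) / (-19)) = -91227591 / 304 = -300090.76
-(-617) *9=5553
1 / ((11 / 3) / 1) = 3 / 11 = 0.27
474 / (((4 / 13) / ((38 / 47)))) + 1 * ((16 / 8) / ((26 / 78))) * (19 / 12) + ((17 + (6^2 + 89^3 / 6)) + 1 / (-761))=118802.84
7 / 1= 7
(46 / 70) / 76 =23 / 2660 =0.01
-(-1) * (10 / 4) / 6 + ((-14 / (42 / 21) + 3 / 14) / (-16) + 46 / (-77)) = 257 / 1056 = 0.24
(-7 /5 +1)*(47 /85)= -94 /425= -0.22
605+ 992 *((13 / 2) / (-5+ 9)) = 2217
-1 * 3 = -3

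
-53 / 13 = -4.08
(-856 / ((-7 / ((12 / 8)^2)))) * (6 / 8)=2889 / 14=206.36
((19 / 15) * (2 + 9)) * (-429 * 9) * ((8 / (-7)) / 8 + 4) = -7262541 / 35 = -207501.17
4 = 4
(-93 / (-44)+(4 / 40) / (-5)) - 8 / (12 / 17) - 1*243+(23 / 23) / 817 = -680060147 / 2696100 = -252.24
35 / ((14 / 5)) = 12.50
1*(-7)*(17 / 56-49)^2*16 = -265590.32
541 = 541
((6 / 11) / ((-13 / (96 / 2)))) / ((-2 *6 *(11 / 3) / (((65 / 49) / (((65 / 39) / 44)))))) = 864 / 539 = 1.60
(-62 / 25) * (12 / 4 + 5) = -496 / 25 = -19.84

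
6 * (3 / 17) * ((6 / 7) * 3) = 324 / 119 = 2.72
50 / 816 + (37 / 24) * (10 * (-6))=-37715 / 408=-92.44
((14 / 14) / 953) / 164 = 1 / 156292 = 0.00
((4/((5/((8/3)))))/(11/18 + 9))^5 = 260919263232/484262162790625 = 0.00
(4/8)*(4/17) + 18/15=112/85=1.32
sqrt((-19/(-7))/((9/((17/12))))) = sqrt(6783)/126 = 0.65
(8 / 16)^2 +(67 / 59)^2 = 21437 / 13924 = 1.54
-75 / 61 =-1.23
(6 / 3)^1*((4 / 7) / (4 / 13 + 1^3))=104 / 119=0.87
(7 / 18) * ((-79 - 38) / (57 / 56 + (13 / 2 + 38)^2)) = -2548 / 110951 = -0.02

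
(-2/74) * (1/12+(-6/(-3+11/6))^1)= -439/3108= -0.14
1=1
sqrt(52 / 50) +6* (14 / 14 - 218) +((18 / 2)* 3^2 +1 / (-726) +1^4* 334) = -643963 / 726 +sqrt(26) / 5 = -885.98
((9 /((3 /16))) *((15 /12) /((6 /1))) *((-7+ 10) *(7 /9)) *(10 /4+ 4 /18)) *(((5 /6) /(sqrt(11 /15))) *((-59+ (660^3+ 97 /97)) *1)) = 1232638851325 *sqrt(165) /891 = 17770519338.68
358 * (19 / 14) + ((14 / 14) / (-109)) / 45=485.86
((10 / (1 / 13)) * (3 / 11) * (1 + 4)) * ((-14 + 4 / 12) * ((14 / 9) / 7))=-53300 / 99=-538.38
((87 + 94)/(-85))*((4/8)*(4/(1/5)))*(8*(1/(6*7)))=-1448/357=-4.06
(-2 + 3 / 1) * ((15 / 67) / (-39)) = -0.01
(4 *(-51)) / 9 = -68 / 3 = -22.67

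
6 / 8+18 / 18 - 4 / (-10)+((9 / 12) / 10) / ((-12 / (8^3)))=-21 / 20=-1.05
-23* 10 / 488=-0.47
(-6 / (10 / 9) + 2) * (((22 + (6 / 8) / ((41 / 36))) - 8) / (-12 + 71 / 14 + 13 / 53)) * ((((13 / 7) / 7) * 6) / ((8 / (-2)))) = -7039513 / 2372055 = -2.97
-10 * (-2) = 20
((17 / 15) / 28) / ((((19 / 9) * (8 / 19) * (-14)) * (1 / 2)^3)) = -51 / 1960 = -0.03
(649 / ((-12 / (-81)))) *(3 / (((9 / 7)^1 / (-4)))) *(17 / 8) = -695079 / 8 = -86884.88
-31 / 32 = -0.97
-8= -8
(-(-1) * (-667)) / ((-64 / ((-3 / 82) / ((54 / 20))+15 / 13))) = 11.88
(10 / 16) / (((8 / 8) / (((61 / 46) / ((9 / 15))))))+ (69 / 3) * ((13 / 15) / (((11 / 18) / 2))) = 4045027 / 60720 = 66.62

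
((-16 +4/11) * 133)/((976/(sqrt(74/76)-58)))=165851/1342-301 * sqrt(1406)/5368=121.48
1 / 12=0.08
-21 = -21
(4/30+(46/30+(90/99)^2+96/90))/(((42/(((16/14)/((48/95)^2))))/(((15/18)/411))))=8330075/10827831168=0.00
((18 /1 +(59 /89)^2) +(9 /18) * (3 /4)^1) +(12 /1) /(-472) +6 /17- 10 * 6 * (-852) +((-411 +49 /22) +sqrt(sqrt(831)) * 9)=9 * 831^(1 /4) +35467586935667 /699139144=50778.69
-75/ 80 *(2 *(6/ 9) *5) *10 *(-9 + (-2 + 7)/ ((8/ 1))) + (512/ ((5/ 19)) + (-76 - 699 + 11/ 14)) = 949101/ 560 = 1694.82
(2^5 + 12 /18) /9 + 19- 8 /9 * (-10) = 851 /27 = 31.52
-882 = -882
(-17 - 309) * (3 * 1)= -978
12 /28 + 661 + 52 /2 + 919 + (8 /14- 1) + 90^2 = 9706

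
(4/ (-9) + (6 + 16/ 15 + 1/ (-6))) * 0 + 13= 13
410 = 410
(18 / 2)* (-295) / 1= -2655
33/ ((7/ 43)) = 1419/ 7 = 202.71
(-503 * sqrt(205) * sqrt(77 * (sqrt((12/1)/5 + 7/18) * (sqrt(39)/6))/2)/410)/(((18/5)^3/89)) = -1119175 * 2^(3/4) * sqrt(3157) * 48945^(1/4)/5738688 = -274.11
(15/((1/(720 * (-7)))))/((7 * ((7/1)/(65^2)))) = -45630000/7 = -6518571.43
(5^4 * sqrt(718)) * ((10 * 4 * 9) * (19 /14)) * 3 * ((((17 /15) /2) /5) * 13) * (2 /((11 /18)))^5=571269314304000 * sqrt(718) /1127357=13578182853.64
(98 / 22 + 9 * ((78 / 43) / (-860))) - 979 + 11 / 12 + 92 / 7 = -8204997967 / 8542380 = -960.50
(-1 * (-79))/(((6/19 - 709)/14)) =-21014/13465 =-1.56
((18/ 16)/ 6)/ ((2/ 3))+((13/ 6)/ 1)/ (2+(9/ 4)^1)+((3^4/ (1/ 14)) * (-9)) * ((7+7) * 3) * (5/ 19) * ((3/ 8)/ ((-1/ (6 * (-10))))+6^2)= -204621294191/ 31008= -6598983.95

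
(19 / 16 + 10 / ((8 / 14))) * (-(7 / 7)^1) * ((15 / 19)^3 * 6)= -3027375 / 54872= -55.17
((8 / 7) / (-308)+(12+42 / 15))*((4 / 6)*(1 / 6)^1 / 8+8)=1917371 / 16170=118.58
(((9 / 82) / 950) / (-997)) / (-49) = 9 / 3805648700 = 0.00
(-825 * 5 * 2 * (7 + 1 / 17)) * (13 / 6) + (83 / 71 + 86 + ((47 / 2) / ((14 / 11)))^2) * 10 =-57674115925 / 473144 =-121895.48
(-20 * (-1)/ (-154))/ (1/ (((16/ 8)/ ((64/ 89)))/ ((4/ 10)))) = -2225/ 2464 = -0.90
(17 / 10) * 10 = 17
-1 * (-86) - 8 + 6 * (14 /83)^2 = 538518 /6889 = 78.17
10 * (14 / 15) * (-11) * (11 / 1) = -3388 / 3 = -1129.33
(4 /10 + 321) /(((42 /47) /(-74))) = -2794573 /105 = -26614.98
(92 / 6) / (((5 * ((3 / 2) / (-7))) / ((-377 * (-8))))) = -43162.31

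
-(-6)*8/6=8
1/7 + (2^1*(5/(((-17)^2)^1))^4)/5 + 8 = 397618175887/48830302087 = 8.14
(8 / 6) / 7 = 4 / 21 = 0.19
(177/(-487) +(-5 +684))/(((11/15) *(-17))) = -4957440/91069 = -54.44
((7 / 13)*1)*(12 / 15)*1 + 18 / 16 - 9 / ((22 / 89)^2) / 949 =6433007 / 4593160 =1.40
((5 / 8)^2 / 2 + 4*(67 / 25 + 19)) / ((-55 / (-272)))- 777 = -3818807 / 11000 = -347.16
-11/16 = -0.69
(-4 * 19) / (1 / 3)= -228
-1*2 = -2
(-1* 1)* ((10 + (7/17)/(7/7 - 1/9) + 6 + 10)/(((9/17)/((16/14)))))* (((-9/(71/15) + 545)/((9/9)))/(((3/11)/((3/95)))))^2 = -25900089138176/114647463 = -225910.70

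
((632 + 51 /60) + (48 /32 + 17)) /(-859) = -13027 /17180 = -0.76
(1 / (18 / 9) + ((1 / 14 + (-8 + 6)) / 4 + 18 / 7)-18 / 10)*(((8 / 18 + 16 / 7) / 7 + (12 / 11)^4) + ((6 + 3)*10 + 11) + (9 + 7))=33905577121 / 361574136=93.77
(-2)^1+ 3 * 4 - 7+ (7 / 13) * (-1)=32 / 13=2.46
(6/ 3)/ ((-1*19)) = -2/ 19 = -0.11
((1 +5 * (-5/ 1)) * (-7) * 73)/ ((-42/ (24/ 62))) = -113.03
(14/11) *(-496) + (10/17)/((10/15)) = -117883/187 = -630.39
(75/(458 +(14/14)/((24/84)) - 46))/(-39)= -50/10803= -0.00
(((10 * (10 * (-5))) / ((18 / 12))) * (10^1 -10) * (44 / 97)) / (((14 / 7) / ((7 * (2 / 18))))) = 0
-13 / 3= -4.33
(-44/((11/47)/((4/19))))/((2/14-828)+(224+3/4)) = 21056/320853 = 0.07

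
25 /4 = 6.25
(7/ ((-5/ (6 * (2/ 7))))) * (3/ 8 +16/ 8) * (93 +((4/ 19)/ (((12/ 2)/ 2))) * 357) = -6729/ 10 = -672.90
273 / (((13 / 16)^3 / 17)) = 1462272 / 169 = 8652.50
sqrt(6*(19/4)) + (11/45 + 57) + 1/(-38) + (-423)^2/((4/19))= sqrt(114)/2 + 2906897291/3420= 849975.31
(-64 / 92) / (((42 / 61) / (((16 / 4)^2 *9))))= -23424 / 161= -145.49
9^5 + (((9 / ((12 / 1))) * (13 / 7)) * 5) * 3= 1653957 / 28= 59069.89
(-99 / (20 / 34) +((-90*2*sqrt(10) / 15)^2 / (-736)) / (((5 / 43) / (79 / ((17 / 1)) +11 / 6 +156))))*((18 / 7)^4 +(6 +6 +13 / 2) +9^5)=-1610525364410253 / 9387910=-171553132.10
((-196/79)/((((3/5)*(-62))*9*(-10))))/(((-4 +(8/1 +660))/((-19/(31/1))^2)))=-17689/42193350792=-0.00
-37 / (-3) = 37 / 3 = 12.33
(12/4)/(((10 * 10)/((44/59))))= 33/1475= 0.02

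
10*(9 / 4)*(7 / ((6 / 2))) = 105 / 2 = 52.50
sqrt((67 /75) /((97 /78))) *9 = 9 *sqrt(168974) /485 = 7.63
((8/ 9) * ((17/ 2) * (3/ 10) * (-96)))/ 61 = -1088/ 305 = -3.57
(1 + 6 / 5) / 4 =11 / 20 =0.55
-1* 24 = -24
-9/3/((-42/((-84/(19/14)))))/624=-7/988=-0.01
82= 82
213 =213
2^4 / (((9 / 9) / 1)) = 16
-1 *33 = -33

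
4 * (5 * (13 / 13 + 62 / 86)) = 1480 / 43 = 34.42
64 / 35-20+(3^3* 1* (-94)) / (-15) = 5286 / 35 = 151.03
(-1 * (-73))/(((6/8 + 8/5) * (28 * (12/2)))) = 365/1974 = 0.18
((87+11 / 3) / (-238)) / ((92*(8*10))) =-0.00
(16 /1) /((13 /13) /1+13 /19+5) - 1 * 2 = 50 /127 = 0.39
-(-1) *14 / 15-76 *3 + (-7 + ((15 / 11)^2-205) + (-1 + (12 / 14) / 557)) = -3101043164 / 7076685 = -438.21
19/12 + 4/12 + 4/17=439/204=2.15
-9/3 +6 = 3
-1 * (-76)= 76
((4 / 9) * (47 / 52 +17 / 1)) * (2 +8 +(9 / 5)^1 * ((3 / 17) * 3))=866761 / 9945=87.16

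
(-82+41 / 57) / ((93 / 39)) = -60229 / 1767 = -34.09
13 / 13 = 1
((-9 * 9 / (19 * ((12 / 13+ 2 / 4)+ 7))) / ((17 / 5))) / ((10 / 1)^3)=-351 / 2357900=-0.00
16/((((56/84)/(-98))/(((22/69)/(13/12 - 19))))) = 206976/4945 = 41.86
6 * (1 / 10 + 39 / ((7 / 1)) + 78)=17571 / 35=502.03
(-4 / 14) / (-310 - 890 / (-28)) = 4 / 3895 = 0.00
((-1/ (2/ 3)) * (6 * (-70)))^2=396900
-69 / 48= -23 / 16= -1.44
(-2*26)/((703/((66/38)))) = -1716/13357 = -0.13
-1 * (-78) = 78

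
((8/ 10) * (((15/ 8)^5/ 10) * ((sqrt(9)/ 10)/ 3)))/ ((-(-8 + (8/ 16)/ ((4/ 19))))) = 135/ 4096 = 0.03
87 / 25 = 3.48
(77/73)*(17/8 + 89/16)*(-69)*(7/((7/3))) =-1960497/1168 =-1678.51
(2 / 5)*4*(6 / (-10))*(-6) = 144 / 25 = 5.76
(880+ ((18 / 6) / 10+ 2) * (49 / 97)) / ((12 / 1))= 284909 / 3880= 73.43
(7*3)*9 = 189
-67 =-67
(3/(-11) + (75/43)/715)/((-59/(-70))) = -0.32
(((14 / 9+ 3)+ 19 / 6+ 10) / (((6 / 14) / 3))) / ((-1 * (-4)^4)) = -2233 / 4608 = -0.48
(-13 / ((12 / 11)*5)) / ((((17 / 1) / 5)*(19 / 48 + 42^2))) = -572 / 1439747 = -0.00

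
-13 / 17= -0.76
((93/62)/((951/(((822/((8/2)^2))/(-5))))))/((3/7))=-959/25360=-0.04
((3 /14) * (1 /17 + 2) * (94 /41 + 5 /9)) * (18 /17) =15765 /11849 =1.33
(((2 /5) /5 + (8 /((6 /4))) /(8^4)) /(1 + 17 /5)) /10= 1561 /844800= 0.00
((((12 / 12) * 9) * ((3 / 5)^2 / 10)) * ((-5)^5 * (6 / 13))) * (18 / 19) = -109350 / 247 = -442.71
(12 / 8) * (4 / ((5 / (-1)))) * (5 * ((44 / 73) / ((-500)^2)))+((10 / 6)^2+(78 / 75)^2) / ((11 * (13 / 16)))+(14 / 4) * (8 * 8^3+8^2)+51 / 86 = 919140348008836 / 63123328125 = 14561.02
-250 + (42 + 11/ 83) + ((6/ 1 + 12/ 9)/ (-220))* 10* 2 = -51925/ 249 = -208.53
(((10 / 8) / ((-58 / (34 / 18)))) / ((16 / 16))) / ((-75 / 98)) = 833 / 15660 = 0.05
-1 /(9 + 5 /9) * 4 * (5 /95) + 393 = 321063 /817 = 392.98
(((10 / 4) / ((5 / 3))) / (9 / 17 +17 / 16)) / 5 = 408 / 2165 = 0.19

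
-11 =-11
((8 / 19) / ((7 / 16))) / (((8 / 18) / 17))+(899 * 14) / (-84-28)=-80399 / 1064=-75.56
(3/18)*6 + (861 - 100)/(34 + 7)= 802/41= 19.56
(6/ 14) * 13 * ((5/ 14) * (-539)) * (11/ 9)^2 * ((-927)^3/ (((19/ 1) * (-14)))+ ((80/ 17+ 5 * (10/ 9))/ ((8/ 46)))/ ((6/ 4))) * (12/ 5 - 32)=234088847900690497/ 1648269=142021021993.80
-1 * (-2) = 2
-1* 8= -8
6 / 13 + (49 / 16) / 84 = 1243 / 2496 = 0.50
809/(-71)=-809/71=-11.39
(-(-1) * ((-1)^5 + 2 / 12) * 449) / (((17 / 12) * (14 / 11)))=-24695 / 119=-207.52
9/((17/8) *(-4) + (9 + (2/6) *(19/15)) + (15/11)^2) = 98010/30293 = 3.24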